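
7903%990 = 973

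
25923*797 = 20660631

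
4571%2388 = 2183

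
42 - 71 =- 29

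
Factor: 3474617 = 229^1*15173^1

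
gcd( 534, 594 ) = 6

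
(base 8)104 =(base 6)152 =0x44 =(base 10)68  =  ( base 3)2112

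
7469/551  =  13  +  306/551 = 13.56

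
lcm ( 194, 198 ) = 19206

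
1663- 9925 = -8262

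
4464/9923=4464/9923  =  0.45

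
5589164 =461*12124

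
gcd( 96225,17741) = 1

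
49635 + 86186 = 135821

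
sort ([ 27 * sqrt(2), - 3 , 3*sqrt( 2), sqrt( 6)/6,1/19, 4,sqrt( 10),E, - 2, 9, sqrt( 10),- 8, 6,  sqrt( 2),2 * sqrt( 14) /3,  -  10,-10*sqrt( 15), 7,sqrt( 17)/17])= [-10*sqrt(15),-10,-8,  -  3 ,-2, 1/19, sqrt( 17 ) /17,sqrt( 6) /6,sqrt( 2 ),2* sqrt( 14)/3,E,sqrt(10), sqrt(10), 4,3*sqrt( 2), 6, 7,9,27*sqrt( 2 )]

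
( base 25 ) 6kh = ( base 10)4267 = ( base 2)1000010101011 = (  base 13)1C33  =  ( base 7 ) 15304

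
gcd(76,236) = 4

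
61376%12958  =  9544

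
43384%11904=7672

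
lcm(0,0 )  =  0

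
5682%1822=216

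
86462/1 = 86462 = 86462.00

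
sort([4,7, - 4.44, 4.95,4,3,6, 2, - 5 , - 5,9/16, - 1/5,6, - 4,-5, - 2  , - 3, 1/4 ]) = [ - 5,-5, - 5 , - 4.44 , -4,-3, - 2, - 1/5,1/4,9/16 , 2, 3,4, 4,  4.95, 6, 6,  7]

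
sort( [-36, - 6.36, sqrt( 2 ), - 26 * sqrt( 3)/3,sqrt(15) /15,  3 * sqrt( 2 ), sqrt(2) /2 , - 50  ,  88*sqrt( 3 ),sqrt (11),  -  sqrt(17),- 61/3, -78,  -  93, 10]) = [ - 93,-78,  -  50, - 36,-61/3, - 26*sqrt(3)/3,- 6.36, - sqrt(17), sqrt(15 )/15,sqrt( 2)/2, sqrt( 2), sqrt( 11), 3 *sqrt(2), 10, 88* sqrt(3) ]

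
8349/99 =253/3=84.33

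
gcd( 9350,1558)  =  2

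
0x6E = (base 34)38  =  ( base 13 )86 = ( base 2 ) 1101110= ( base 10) 110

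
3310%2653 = 657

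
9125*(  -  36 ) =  - 328500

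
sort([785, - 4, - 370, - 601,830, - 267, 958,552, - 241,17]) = [ - 601, - 370, - 267, - 241,- 4,17, 552,  785,830,958 ]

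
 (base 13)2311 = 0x1333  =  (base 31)53h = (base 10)4915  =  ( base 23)96G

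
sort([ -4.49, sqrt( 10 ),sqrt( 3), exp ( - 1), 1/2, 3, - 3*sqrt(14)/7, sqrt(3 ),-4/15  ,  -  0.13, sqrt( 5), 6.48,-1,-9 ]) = [ - 9,-4.49,-3*sqrt( 14 )/7 , - 1,-4/15,-0.13, exp( - 1), 1/2,sqrt( 3 ) , sqrt(3),sqrt(5), 3 , sqrt( 10), 6.48 ] 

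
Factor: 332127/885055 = 3^3*5^(-1 )*12301^1*177011^( - 1)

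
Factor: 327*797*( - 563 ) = -146728497=- 3^1*109^1 * 563^1*797^1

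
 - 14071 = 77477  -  91548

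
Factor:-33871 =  - 33871^1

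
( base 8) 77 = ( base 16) 3F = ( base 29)25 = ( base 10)63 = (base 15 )43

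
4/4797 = 4/4797= 0.00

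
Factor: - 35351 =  - 23^1*29^1*53^1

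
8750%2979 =2792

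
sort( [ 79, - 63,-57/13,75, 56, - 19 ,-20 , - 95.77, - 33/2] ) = [ - 95.77 , - 63, - 20, - 19, - 33/2 , - 57/13, 56, 75, 79] 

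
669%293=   83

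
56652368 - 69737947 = - 13085579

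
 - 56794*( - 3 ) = 170382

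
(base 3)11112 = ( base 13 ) 95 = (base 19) 68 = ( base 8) 172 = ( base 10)122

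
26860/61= 440 + 20/61 = 440.33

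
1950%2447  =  1950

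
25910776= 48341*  536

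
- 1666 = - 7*238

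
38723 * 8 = 309784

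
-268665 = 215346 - 484011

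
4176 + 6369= 10545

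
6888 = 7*984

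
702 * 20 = 14040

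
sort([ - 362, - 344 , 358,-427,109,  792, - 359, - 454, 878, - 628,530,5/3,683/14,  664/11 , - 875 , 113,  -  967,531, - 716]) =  [ - 967, - 875,-716,-628, -454, - 427,-362 , - 359, - 344,5/3, 683/14  ,  664/11, 109,113,358 , 530, 531, 792,878]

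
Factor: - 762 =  - 2^1*3^1*127^1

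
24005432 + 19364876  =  43370308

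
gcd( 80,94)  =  2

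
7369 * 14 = 103166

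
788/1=788=788.00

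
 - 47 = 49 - 96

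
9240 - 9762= - 522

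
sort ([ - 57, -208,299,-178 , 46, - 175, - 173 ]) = [ - 208 , - 178, - 175, - 173, - 57, 46, 299]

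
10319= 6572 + 3747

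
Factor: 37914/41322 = 89^1*97^( -1 ) =89/97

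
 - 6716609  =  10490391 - 17207000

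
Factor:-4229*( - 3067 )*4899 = 63541710357 = 3^1*23^1*71^1*3067^1*4229^1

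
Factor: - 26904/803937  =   - 2^3*19^1*59^1*89^ ( - 1)*3011^( - 1)  =  -  8968/267979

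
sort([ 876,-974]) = [ - 974 , 876 ] 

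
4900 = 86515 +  - 81615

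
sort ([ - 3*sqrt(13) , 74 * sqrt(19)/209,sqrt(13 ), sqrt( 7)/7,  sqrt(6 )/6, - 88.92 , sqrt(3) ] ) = [ - 88.92, - 3*sqrt (13), sqrt ( 7) /7,sqrt(6)/6 , 74 *sqrt (19 ) /209,  sqrt( 3),sqrt( 13 ) ] 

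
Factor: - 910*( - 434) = 394940 = 2^2 * 5^1*7^2  *  13^1*31^1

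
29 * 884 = 25636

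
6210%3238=2972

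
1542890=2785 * 554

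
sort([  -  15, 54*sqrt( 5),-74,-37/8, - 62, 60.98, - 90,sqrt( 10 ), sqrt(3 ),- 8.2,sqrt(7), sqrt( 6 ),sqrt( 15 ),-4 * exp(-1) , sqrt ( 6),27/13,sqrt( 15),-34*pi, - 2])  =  [- 34*pi,  -  90 ,-74, - 62, - 15, - 8.2,- 37/8, - 2, - 4*exp(- 1), sqrt(3 ),27/13, sqrt(6), sqrt ( 6),sqrt( 7 ), sqrt( 10 ),sqrt( 15),sqrt( 15),60.98,  54*sqrt( 5 )] 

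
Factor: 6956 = 2^2*37^1*47^1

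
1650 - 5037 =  - 3387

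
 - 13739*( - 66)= 906774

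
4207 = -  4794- - 9001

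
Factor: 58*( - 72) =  - 2^4*3^2*29^1 = - 4176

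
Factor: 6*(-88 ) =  - 2^4*3^1*11^1 = - 528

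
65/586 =65/586 = 0.11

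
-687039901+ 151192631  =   - 535847270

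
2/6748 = 1/3374  =  0.00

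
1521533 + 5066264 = 6587797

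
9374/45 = 208 + 14/45= 208.31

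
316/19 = 316/19 = 16.63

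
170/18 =9 + 4/9 = 9.44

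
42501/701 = 60+441/701 = 60.63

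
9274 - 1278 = 7996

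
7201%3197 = 807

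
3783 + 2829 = 6612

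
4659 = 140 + 4519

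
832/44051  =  832/44051 = 0.02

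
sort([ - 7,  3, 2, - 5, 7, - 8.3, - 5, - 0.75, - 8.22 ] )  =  [- 8.3,-8.22,- 7 , - 5, - 5, - 0.75, 2,3,7]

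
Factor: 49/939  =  3^(-1)* 7^2*313^( - 1)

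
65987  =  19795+46192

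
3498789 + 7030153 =10528942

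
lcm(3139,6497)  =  279371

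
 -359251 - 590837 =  - 950088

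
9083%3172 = 2739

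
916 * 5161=4727476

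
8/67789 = 8/67789 = 0.00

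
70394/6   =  35197/3 =11732.33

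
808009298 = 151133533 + 656875765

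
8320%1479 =925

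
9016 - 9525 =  -509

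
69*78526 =5418294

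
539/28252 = 77/4036 =0.02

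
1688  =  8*211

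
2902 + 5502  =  8404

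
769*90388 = 69508372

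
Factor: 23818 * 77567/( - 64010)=-923745403/32005 = - 5^( -1)*7^2*37^( - 1) * 173^( - 1 )*1583^1* 11909^1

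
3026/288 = 10 + 73/144 = 10.51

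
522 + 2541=3063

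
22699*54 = 1225746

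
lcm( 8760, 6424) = 96360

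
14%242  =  14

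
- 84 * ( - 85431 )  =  7176204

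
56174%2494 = 1306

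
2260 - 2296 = -36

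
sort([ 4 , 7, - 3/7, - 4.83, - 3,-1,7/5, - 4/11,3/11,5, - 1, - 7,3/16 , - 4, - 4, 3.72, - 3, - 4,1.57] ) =[-7,-4.83,  -  4, - 4,  -  4 ,-3, - 3, - 1, - 1, -3/7,-4/11, 3/16,3/11, 7/5, 1.57,  3.72,4, 5,7] 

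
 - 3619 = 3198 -6817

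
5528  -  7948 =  - 2420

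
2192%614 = 350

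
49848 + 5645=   55493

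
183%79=25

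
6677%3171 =335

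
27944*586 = 16375184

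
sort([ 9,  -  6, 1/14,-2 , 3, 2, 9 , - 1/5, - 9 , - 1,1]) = [-9 , - 6,-2, - 1, - 1/5, 1/14, 1, 2, 3, 9,9]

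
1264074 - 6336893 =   -  5072819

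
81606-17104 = 64502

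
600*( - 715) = -429000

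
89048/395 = 89048/395 = 225.44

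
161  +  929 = 1090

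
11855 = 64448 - 52593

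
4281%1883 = 515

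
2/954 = 1/477= 0.00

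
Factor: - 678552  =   - 2^3* 3^1 * 7^2*577^1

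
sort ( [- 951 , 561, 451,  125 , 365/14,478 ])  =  [-951, 365/14, 125 , 451 , 478,561]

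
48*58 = 2784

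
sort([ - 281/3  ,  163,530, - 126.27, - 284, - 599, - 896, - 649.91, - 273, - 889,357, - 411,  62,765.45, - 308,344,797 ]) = [ - 896, - 889, - 649.91, - 599, - 411,-308, - 284,-273, - 126.27, - 281/3, 62,  163,344,357,  530,765.45,797] 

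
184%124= 60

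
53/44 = 53/44 = 1.20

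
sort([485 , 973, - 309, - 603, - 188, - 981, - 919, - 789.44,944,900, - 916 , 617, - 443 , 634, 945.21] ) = [ - 981, - 919, - 916, - 789.44 , - 603, - 443,-309, - 188, 485, 617,634,900, 944, 945.21,  973]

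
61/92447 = 61/92447   =  0.00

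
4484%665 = 494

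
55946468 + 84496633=140443101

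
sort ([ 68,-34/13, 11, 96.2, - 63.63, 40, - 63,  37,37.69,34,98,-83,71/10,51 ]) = [ - 83, - 63.63, - 63, - 34/13,71/10, 11, 34,37, 37.69,40,51,68,  96.2, 98 ]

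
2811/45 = 62+7/15 =62.47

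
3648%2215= 1433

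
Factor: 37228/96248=2^(- 1)*41^1*53^( - 1 ) =41/106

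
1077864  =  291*3704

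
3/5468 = 3/5468 = 0.00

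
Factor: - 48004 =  - 2^2*11^1*1091^1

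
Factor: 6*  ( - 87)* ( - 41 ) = 21402 = 2^1 * 3^2 * 29^1*41^1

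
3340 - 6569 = - 3229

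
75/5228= 75/5228=0.01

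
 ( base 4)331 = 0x3d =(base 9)67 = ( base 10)61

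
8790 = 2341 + 6449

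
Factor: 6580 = 2^2*5^1*7^1*47^1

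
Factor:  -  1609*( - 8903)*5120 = 73343626240 = 2^10 *5^1*29^1  *307^1* 1609^1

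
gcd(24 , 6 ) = 6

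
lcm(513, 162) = 3078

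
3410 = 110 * 31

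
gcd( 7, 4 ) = 1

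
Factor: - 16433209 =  - 13^1 *353^1* 3581^1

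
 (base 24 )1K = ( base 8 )54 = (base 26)1I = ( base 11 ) 40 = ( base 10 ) 44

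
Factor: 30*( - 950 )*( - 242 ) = 2^3* 3^1*5^3 *11^2*19^1 =6897000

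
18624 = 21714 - 3090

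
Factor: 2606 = 2^1*1303^1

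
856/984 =107/123 = 0.87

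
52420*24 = 1258080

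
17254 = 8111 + 9143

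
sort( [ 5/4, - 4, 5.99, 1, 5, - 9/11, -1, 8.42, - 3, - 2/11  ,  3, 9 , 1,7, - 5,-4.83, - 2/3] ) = [ - 5,-4.83, -4, - 3, - 1, - 9/11 , - 2/3, - 2/11, 1,1, 5/4,3, 5,5.99,7,8.42,9]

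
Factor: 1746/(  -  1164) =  - 2^( - 1)*3^1=- 3/2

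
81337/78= 81337/78 =1042.78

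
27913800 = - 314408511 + 342322311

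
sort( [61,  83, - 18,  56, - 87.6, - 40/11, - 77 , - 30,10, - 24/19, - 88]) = [ - 88, - 87.6, - 77 , - 30,- 18 , - 40/11, -24/19,10, 56,  61 , 83 ] 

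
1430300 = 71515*20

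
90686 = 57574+33112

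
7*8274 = 57918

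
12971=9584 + 3387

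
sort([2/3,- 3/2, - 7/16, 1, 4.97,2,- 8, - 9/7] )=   [ - 8, - 3/2, - 9/7, -7/16, 2/3, 1,2,  4.97]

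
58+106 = 164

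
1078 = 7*154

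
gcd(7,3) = 1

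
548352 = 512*1071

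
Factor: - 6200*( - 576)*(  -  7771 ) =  - 27751795200 = - 2^9*3^2*5^2*19^1*31^1*409^1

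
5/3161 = 5/3161 = 0.00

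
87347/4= 87347/4 = 21836.75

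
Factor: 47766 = 2^1 * 3^1*19^1*419^1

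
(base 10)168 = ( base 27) 66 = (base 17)9F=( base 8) 250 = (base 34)4W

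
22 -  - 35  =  57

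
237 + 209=446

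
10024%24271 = 10024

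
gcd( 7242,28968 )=7242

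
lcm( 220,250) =5500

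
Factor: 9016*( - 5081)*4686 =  - 2^4*3^1*7^2 * 11^1 * 23^1*71^1*5081^1 = - 214667047056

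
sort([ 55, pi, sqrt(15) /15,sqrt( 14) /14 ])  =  [ sqrt( 15 ) /15, sqrt( 14 )/14, pi, 55 ] 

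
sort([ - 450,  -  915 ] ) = [ - 915, - 450] 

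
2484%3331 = 2484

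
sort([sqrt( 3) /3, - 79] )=[ - 79,sqrt(3)/3] 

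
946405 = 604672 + 341733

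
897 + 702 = 1599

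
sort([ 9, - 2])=[ - 2, 9 ] 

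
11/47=11/47 = 0.23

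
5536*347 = 1920992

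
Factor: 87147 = 3^2*23^1*421^1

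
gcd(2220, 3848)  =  148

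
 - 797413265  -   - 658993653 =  - 138419612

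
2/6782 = 1/3391 = 0.00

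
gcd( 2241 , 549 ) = 9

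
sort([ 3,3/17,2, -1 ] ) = [  -  1,3/17,2, 3]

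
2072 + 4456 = 6528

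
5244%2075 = 1094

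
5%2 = 1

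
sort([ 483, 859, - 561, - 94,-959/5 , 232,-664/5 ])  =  [-561, - 959/5, - 664/5, - 94,232, 483, 859] 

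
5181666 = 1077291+4104375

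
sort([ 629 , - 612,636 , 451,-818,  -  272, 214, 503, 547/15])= [ - 818, - 612, - 272, 547/15,214, 451, 503,629, 636 ]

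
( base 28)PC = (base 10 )712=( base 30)nm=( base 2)1011001000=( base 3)222101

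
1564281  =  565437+998844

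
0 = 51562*0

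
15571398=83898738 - 68327340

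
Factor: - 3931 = -3931^1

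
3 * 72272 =216816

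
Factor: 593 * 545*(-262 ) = -84674470=- 2^1* 5^1*109^1*131^1 * 593^1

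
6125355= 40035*153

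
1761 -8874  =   - 7113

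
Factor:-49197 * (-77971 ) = 3^1*23^2*31^1*103^1*757^1 = 3835939287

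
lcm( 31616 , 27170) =1738880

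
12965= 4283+8682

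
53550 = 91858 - 38308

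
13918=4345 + 9573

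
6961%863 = 57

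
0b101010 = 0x2a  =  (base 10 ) 42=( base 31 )1B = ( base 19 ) 24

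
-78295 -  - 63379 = -14916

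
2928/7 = 418 + 2/7 = 418.29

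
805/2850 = 161/570 = 0.28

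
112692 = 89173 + 23519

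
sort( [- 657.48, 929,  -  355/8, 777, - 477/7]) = [ - 657.48, - 477/7, - 355/8,777, 929 ] 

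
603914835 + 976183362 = 1580098197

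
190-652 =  - 462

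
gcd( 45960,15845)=5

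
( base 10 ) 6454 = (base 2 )1100100110110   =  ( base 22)d78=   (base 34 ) 5JS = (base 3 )22212001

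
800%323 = 154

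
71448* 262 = 18719376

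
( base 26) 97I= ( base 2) 1100010001100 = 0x188c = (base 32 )64c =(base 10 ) 6284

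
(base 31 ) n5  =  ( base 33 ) LP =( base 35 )KI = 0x2ce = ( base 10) 718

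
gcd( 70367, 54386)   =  1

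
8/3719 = 8/3719 =0.00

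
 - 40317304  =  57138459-97455763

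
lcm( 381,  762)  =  762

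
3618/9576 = 201/532 = 0.38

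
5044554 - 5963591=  - 919037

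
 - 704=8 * ( - 88 ) 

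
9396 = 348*27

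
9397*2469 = 23201193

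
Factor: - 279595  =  -5^1 *199^1*281^1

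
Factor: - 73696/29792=-19^(-1)*47^1  =  - 47/19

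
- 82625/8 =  - 82625/8  =  - 10328.12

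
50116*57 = 2856612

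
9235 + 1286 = 10521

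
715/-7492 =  - 715/7492= - 0.10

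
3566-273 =3293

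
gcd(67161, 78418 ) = 1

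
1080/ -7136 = -1 + 757/892 = -0.15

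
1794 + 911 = 2705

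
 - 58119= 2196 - 60315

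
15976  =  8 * 1997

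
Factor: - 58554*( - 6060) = 2^3* 3^3*5^1*101^1*3253^1   =  354837240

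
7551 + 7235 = 14786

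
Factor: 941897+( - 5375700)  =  -4433803 = - 11^2 * 36643^1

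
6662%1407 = 1034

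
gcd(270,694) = 2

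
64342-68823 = -4481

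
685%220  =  25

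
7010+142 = 7152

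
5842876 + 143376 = 5986252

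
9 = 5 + 4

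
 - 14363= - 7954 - 6409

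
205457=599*343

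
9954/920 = 4977/460 = 10.82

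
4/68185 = 4/68185 = 0.00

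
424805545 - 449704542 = - 24898997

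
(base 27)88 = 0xe0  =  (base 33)6Q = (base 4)3200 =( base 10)224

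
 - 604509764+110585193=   -  493924571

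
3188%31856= 3188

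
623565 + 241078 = 864643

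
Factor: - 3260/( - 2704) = 2^(  -  2 )*5^1*13^( - 2 ) * 163^1 = 815/676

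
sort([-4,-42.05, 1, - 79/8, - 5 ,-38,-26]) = [ - 42.05,- 38,-26, - 79/8,-5, - 4,  1 ] 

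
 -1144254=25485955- 26630209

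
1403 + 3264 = 4667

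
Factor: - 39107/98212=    - 2^( - 2)*43^(- 1)*571^( - 1) * 39107^1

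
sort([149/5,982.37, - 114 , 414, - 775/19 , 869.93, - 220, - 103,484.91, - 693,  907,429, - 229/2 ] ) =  [-693,  -  220, - 229/2, - 114,  -  103, - 775/19  ,  149/5,414,429,484.91, 869.93,907,982.37 ] 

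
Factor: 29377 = 29^1 * 1013^1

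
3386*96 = 325056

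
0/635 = 0 = 0.00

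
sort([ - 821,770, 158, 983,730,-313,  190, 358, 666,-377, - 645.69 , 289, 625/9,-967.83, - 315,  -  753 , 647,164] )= [-967.83,-821,  -  753,-645.69,- 377,-315, - 313, 625/9, 158,164 , 190,289,  358,647,666, 730  ,  770, 983 ]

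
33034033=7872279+25161754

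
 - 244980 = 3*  (  -  81660)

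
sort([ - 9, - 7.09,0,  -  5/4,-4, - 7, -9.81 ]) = [  -  9.81, - 9, - 7.09,-7, - 4,- 5/4,0 ]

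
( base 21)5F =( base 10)120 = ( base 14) 88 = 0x78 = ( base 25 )4k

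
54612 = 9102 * 6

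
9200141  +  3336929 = 12537070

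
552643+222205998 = 222758641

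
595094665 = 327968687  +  267125978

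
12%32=12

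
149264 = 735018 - 585754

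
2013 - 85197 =-83184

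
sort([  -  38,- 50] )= [ - 50  ,-38] 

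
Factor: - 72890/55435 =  - 14578/11087=- 2^1*37^1 * 197^1*11087^(  -  1) 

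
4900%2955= 1945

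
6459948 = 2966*2178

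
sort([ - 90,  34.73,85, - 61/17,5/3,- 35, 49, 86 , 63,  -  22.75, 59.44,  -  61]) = [-90, - 61, - 35,-22.75, - 61/17,5/3, 34.73,49,59.44, 63,85,  86]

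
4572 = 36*127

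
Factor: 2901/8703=3^( - 1 ) = 1/3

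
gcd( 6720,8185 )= 5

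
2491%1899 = 592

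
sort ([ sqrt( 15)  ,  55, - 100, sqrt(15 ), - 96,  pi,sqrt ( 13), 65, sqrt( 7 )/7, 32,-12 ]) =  [ - 100, - 96, - 12,sqrt ( 7)/7,pi, sqrt(13),  sqrt(15), sqrt( 15), 32, 55,65] 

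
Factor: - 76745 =-5^1*15349^1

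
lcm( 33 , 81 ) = 891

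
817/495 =817/495 =1.65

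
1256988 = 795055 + 461933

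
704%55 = 44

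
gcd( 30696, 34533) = 3837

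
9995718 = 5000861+4994857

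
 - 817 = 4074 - 4891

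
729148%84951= 49540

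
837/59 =14 + 11/59  =  14.19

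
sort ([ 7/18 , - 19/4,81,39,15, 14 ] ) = [ - 19/4,7/18,14,15, 39, 81 ] 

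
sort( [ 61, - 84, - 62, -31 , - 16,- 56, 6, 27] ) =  [-84, - 62, -56 , - 31, - 16,6,  27, 61 ] 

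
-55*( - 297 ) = 16335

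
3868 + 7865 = 11733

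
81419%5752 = 891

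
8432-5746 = 2686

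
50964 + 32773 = 83737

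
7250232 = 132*54926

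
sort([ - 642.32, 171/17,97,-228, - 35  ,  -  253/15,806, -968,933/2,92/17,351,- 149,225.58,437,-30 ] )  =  [ - 968,-642.32,- 228, - 149,-35,  -  30, - 253/15, 92/17,171/17, 97,225.58,351, 437, 933/2,806 ]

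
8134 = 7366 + 768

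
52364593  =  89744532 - 37379939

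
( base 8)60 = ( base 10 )48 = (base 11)44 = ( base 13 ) 39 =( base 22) 24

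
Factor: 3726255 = 3^1*5^1*13^1*97^1*197^1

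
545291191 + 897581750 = 1442872941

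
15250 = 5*3050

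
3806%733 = 141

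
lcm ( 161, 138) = 966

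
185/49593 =185/49593 = 0.00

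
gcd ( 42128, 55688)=8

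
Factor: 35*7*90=2^1*3^2*5^2 * 7^2 = 22050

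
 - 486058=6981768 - 7467826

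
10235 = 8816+1419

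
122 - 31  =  91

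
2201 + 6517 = 8718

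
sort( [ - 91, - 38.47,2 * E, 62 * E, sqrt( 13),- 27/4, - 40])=[-91, - 40, - 38.47 , - 27/4,sqrt( 13),2*E,62*E ] 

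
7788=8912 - 1124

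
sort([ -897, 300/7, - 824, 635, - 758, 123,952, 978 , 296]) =[ - 897, - 824,-758,300/7, 123,296, 635, 952,  978]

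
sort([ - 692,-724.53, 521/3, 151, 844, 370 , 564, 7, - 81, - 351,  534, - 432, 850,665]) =[ - 724.53,  -  692,-432 , - 351 , - 81,7,151,521/3, 370,534,  564,665,  844 , 850 ]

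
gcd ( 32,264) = 8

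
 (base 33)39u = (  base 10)3594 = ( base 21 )833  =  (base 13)1836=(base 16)e0a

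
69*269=18561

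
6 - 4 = 2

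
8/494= 4/247 = 0.02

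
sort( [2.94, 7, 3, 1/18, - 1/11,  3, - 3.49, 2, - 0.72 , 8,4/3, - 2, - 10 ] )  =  [ - 10 ,-3.49, - 2,- 0.72, - 1/11, 1/18, 4/3, 2, 2.94, 3,3, 7 , 8]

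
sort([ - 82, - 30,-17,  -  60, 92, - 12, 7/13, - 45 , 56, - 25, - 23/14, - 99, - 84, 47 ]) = [ - 99, - 84, - 82, - 60, - 45,-30, - 25, - 17, - 12, - 23/14,7/13, 47, 56, 92 ]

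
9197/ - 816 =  - 12 + 35/48 = - 11.27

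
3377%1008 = 353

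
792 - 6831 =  - 6039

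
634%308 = 18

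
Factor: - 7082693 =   -  17^1*416629^1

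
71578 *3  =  214734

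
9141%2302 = 2235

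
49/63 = 7/9 = 0.78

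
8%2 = 0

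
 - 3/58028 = -1 + 58025/58028 = - 0.00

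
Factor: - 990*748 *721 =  - 533914920= -  2^3 * 3^2*5^1* 7^1 * 11^2* 17^1*103^1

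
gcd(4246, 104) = 2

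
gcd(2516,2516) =2516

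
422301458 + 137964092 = 560265550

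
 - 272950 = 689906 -962856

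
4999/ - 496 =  - 11 + 457/496 = - 10.08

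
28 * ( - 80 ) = - 2240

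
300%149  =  2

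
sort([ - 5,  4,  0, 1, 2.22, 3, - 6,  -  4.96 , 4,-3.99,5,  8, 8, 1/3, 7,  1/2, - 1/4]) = [ - 6 , - 5, - 4.96, - 3.99, - 1/4, 0, 1/3 , 1/2, 1,2.22,3,  4, 4, 5, 7 , 8, 8]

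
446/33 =446/33 = 13.52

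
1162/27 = 1162/27= 43.04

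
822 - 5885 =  - 5063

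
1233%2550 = 1233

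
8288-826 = 7462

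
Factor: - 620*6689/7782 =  - 2073590/3891  =  - 2^1*3^( - 1 )*5^1*31^1 * 1297^(  -  1 )*6689^1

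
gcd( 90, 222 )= 6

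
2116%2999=2116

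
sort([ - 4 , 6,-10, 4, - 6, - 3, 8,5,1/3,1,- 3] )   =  [  -  10, - 6, - 4, - 3, - 3,  1/3, 1, 4,5, 6,8 ]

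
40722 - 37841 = 2881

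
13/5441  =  13/5441 =0.00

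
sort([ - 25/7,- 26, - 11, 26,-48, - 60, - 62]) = [ - 62, - 60 , - 48, - 26, - 11,  -  25/7, 26 ] 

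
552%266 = 20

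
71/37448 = 71/37448 =0.00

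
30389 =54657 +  - 24268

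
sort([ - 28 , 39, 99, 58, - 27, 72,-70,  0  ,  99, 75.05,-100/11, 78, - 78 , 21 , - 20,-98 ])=[-98, - 78,-70, - 28,  -  27,-20,  -  100/11,0,  21,39, 58,72, 75.05,78 , 99, 99 ]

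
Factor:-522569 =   -  522569^1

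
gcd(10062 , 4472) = 1118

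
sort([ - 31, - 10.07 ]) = [- 31,- 10.07] 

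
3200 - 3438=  - 238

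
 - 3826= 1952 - 5778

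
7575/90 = 84 + 1/6 = 84.17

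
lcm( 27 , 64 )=1728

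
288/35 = 288/35 = 8.23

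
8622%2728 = 438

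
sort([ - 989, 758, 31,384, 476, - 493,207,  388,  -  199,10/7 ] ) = [-989, - 493,-199, 10/7, 31, 207, 384, 388, 476, 758]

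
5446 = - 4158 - -9604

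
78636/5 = 78636/5 = 15727.20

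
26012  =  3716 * 7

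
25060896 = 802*31248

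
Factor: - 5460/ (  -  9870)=26/47 = 2^1*13^1  *47^(  -  1 )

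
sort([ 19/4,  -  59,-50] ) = [-59 , - 50 , 19/4 ] 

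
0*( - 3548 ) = 0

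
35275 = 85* 415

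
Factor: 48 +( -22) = 2^1*13^1 = 26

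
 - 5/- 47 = 5/47 = 0.11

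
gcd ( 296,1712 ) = 8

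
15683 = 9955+5728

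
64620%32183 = 254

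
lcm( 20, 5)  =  20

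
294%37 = 35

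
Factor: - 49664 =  - 2^9*97^1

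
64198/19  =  64198/19=3378.84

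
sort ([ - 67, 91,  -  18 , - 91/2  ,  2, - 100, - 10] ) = [-100, - 67, - 91/2, - 18, - 10, 2 , 91]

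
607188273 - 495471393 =111716880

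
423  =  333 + 90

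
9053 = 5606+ 3447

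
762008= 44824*17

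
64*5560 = 355840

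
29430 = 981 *30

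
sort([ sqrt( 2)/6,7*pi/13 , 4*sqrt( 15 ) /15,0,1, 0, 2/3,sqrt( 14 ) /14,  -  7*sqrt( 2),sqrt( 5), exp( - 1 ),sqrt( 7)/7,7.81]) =[ - 7 *sqrt( 2),0, 0,sqrt( 2)/6,sqrt (14)/14,exp( - 1), sqrt (7 )/7 , 2/3,1, 4*sqrt( 15)/15,7*pi/13,sqrt ( 5), 7.81 ]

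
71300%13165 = 5475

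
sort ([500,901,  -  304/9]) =[ - 304/9,500,901 ] 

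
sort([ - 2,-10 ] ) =[- 10, - 2]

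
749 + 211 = 960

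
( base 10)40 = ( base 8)50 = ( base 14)2c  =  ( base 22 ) 1I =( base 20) 20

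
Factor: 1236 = 2^2*3^1 * 103^1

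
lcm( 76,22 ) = 836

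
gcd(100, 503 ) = 1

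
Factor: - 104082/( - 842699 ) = 2^1*3^1*13^(  -  1)*19^1*71^ ( - 1 ) = 114/923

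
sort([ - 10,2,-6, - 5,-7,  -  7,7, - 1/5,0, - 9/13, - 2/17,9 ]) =[  -  10, - 7,  -  7,  -  6 , - 5, - 9/13, - 1/5, - 2/17, 0,  2,7, 9 ]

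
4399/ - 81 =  - 4399/81=- 54.31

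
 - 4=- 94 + 90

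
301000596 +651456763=952457359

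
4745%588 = 41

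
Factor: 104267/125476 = 2^( - 2 )*13^( - 1) * 19^( -1)*821^1 =821/988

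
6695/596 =11 + 139/596 = 11.23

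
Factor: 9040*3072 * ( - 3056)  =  -2^18 * 3^1 * 5^1*113^1*191^1 = - 84867809280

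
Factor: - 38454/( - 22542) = 29/17= 17^( - 1)*29^1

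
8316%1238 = 888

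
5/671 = 5/671 =0.01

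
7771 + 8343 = 16114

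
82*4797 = 393354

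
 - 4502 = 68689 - 73191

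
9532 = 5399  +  4133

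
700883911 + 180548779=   881432690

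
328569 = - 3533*( - 93) 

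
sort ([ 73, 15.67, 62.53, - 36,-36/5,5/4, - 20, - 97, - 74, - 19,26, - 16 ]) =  [ - 97,-74 , - 36, - 20, -19, - 16,-36/5, 5/4, 15.67, 26, 62.53, 73 ] 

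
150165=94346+55819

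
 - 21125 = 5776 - 26901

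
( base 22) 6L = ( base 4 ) 2121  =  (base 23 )6f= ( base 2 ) 10011001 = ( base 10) 153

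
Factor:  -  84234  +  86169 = 3^2 *5^1*43^1 = 1935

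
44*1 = 44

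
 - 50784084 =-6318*8038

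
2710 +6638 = 9348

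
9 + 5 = 14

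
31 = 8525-8494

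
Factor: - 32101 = - 47^1*683^1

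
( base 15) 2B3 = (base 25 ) OI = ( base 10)618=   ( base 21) 189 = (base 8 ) 1152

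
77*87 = 6699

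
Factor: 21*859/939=7^1*313^( - 1 )*859^1 = 6013/313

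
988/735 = 1+253/735=1.34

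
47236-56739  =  -9503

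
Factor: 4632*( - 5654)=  - 26189328 = -2^4*3^1 * 11^1 * 193^1*257^1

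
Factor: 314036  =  2^2*78509^1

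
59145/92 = 59145/92 =642.88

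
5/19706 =5/19706   =  0.00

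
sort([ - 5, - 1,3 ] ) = [ - 5, -1,  3]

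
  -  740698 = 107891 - 848589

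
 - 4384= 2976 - 7360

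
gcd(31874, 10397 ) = 1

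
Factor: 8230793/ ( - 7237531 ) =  - 7^(  -  1) * 101^1 * 227^1* 359^1*641^( - 1)*1613^( - 1 ) 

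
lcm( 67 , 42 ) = 2814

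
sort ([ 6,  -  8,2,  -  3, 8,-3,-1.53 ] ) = [ - 8,-3, - 3, - 1.53 , 2, 6,8]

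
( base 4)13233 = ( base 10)495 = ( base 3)200100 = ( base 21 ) 12c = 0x1ef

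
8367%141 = 48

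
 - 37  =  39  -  76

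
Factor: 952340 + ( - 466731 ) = 485609 = 485609^1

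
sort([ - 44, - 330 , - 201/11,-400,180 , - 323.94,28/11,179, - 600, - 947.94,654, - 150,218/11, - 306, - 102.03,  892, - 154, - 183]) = [ - 947.94 ,-600, - 400, - 330, - 323.94, - 306, - 183, - 154,-150, - 102.03,- 44, - 201/11,  28/11,218/11,179, 180 , 654,892]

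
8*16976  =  135808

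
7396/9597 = 7396/9597  =  0.77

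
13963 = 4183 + 9780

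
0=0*508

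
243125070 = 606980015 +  - 363854945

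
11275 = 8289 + 2986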